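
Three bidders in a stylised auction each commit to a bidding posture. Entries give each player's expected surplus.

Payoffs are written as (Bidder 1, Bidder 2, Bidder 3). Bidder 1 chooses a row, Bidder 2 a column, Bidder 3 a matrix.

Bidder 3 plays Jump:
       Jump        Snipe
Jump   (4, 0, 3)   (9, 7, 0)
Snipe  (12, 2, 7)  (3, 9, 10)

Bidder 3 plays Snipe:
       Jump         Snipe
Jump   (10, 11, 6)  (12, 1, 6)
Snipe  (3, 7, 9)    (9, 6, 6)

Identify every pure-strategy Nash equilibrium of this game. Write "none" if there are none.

Bidder 1 against (Jump, Jump): payoffs 4, 12 → best response Snipe.
Bidder 1 against (Jump, Snipe): payoffs 10, 3 → best response Jump.
Bidder 1 against (Snipe, Jump): payoffs 9, 3 → best response Jump.
Bidder 1 against (Snipe, Snipe): payoffs 12, 9 → best response Jump.
Bidder 2 against (Jump, Jump): payoffs 0, 7 → best response Snipe.
Bidder 2 against (Jump, Snipe): payoffs 11, 1 → best response Jump.
Bidder 2 against (Snipe, Jump): payoffs 2, 9 → best response Snipe.
Bidder 2 against (Snipe, Snipe): payoffs 7, 6 → best response Jump.
Bidder 3 against (Jump, Jump): payoffs 3, 6 → best response Snipe.
Bidder 3 against (Jump, Snipe): payoffs 0, 6 → best response Snipe.
Bidder 3 against (Snipe, Jump): payoffs 7, 9 → best response Snipe.
Bidder 3 against (Snipe, Snipe): payoffs 10, 6 → best response Jump.
Mutual best responses: (Jump, Jump, Snipe).

The unique pure-strategy Nash equilibrium is (Jump, Jump, Snipe).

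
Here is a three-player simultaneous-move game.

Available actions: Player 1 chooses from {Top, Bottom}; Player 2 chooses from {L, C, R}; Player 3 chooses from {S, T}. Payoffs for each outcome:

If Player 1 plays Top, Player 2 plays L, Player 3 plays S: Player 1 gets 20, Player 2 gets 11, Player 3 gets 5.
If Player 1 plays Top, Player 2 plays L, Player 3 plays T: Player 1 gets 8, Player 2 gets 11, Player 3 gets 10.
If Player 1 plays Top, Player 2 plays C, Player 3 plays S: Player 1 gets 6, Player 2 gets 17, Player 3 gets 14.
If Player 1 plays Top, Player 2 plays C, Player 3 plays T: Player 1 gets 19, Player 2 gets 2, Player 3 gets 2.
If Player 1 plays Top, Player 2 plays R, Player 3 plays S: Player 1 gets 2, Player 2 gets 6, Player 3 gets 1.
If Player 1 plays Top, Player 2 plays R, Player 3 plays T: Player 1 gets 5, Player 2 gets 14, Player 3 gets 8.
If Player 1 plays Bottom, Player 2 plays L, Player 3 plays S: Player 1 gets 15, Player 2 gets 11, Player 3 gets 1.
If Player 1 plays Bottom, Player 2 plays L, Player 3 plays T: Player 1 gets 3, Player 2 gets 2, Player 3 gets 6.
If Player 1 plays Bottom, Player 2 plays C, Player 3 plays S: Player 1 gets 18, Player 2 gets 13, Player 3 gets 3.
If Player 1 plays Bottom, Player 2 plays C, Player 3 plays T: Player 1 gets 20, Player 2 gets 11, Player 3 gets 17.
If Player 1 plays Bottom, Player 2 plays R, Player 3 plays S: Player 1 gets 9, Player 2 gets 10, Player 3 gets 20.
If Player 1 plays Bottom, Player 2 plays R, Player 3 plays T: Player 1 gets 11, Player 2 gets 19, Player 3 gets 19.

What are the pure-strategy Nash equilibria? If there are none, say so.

No pure-strategy Nash equilibrium.

For each strategy profile, look for a profitable unilateral deviation.
(Top, L, S): Player 2 can switch to C (11 → 17). Not NE.
(Top, L, T): Player 2 can switch to R (11 → 14). Not NE.
(Top, C, S): Player 1 can switch to Bottom (6 → 18). Not NE.
(Top, C, T): Player 1 can switch to Bottom (19 → 20). Not NE.
(Top, R, S): Player 1 can switch to Bottom (2 → 9). Not NE.
(Top, R, T): Player 1 can switch to Bottom (5 → 11). Not NE.
(Bottom, L, S): Player 1 can switch to Top (15 → 20). Not NE.
(Bottom, L, T): Player 1 can switch to Top (3 → 8). Not NE.
(Bottom, C, S): Player 3 can switch to T (3 → 17). Not NE.
(Bottom, C, T): Player 2 can switch to R (11 → 19). Not NE.
(The remaining 2 profiles each have a profitable deviation by the same check.)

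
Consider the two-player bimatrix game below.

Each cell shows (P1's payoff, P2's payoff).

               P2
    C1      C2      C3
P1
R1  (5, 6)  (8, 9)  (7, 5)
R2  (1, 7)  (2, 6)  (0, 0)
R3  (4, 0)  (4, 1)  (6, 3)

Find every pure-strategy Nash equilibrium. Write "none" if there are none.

The unique pure-strategy Nash equilibrium is (R1, C2).

(R1, C1): P2 can switch to C2 (6 → 9). Not NE.
(R1, C2): P1 gets 8, best alternative 4; P2 gets 9, best alternative 6. No profitable deviation — NE.
(R1, C3): P2 can switch to C1 (5 → 6). Not NE.
(R2, C1): P1 can switch to R1 (1 → 5). Not NE.
(R2, C2): P1 can switch to R1 (2 → 8). Not NE.
(R2, C3): P1 can switch to R1 (0 → 7). Not NE.
(R3, C1): P1 can switch to R1 (4 → 5). Not NE.
(The remaining 2 profiles each have a profitable deviation by the same check.)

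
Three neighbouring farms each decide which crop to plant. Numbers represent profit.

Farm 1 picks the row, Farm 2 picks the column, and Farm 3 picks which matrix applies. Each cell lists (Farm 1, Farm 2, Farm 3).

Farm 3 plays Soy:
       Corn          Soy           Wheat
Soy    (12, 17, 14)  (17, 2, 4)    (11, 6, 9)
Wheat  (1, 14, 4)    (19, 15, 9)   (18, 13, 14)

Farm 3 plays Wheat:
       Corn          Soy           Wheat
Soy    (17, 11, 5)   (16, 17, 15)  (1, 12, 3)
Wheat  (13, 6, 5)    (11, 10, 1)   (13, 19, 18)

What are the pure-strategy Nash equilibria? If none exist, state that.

Mark each player's best response to every combination of opponents' strategies; a profile where every player is best-responding is a pure Nash equilibrium.
Farm 1 against (Corn, Soy): payoffs 12, 1 → best response Soy.
Farm 1 against (Corn, Wheat): payoffs 17, 13 → best response Soy.
Farm 1 against (Soy, Soy): payoffs 17, 19 → best response Wheat.
Farm 1 against (Soy, Wheat): payoffs 16, 11 → best response Soy.
Farm 1 against (Wheat, Soy): payoffs 11, 18 → best response Wheat.
Farm 1 against (Wheat, Wheat): payoffs 1, 13 → best response Wheat.
Farm 2 against (Soy, Soy): payoffs 17, 2, 6 → best response Corn.
Farm 2 against (Soy, Wheat): payoffs 11, 17, 12 → best response Soy.
Farm 2 against (Wheat, Soy): payoffs 14, 15, 13 → best response Soy.
Farm 2 against (Wheat, Wheat): payoffs 6, 10, 19 → best response Wheat.
Farm 3 against (Soy, Corn): payoffs 14, 5 → best response Soy.
Farm 3 against (Soy, Soy): payoffs 4, 15 → best response Wheat.
Farm 3 against (Soy, Wheat): payoffs 9, 3 → best response Soy.
Farm 3 against (Wheat, Corn): payoffs 4, 5 → best response Wheat.
Farm 3 against (Wheat, Soy): payoffs 9, 1 → best response Soy.
Farm 3 against (Wheat, Wheat): payoffs 14, 18 → best response Wheat.
Mutual best responses: (Soy, Corn, Soy); (Soy, Soy, Wheat); (Wheat, Soy, Soy); (Wheat, Wheat, Wheat).

(Soy, Corn, Soy); (Soy, Soy, Wheat); (Wheat, Soy, Soy); (Wheat, Wheat, Wheat)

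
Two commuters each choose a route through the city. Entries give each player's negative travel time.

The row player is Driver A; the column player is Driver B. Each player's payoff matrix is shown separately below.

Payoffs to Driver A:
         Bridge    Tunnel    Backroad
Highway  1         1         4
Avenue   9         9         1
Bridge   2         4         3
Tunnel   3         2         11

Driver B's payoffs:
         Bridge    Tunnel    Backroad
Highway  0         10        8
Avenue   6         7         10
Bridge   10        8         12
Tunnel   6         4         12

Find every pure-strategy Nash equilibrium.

(Highway, Bridge): Driver A can switch to Avenue (1 → 9). Not NE.
(Highway, Tunnel): Driver A can switch to Avenue (1 → 9). Not NE.
(Highway, Backroad): Driver A can switch to Tunnel (4 → 11). Not NE.
(Avenue, Bridge): Driver B can switch to Tunnel (6 → 7). Not NE.
(Avenue, Tunnel): Driver B can switch to Backroad (7 → 10). Not NE.
(Avenue, Backroad): Driver A can switch to Highway (1 → 4). Not NE.
(Bridge, Bridge): Driver A can switch to Avenue (2 → 9). Not NE.
(Bridge, Tunnel): Driver A can switch to Avenue (4 → 9). Not NE.
(Tunnel, Backroad): Driver A gets 11, best alternative 4; Driver B gets 12, best alternative 6. No profitable deviation — NE.
(The remaining 3 profiles each have a profitable deviation by the same check.)

The unique pure-strategy Nash equilibrium is (Tunnel, Backroad).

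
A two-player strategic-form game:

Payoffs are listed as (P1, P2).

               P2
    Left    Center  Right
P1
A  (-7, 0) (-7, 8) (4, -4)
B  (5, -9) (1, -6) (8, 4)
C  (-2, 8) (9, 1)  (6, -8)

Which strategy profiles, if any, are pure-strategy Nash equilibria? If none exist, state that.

(B, Right)

For each strategy profile, look for a profitable unilateral deviation.
(A, Left): P1 can switch to B (-7 → 5). Not NE.
(A, Center): P1 can switch to B (-7 → 1). Not NE.
(A, Right): P1 can switch to B (4 → 8). Not NE.
(B, Left): P2 can switch to Center (-9 → -6). Not NE.
(B, Center): P1 can switch to C (1 → 9). Not NE.
(B, Right): P1 gets 8, best alternative 6; P2 gets 4, best alternative -6. No profitable deviation — NE.
(C, Left): P1 can switch to B (-2 → 5). Not NE.
(C, Center): P2 can switch to Left (1 → 8). Not NE.
(C, Right): P1 can switch to B (6 → 8). Not NE.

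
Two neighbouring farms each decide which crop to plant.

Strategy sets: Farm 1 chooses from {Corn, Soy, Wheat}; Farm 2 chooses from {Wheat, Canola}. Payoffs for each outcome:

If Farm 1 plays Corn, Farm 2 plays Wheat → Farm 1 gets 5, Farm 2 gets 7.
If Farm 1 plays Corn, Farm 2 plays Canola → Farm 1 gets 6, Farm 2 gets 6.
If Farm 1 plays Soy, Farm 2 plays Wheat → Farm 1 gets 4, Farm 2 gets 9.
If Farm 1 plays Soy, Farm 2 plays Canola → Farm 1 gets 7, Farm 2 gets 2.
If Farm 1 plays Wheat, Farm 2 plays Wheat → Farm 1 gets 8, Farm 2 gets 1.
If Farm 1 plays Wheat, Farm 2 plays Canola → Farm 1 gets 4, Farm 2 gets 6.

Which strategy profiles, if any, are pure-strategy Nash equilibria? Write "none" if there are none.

For each player, find the best response to each opponent profile; mutual best responses are the pure NE.
Farm 1 against Wheat: payoffs 5, 4, 8 → best response Wheat.
Farm 1 against Canola: payoffs 6, 7, 4 → best response Soy.
Farm 2 against Corn: payoffs 7, 6 → best response Wheat.
Farm 2 against Soy: payoffs 9, 2 → best response Wheat.
Farm 2 against Wheat: payoffs 1, 6 → best response Canola.
No profile is a mutual best response for all players.

There is no pure-strategy Nash equilibrium.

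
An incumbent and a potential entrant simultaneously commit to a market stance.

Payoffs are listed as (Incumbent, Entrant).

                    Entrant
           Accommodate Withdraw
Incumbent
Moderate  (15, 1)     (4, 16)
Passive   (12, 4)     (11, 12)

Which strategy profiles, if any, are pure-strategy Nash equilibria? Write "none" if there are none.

Incumbent against Accommodate: payoffs 15, 12 → best response Moderate.
Incumbent against Withdraw: payoffs 4, 11 → best response Passive.
Entrant against Moderate: payoffs 1, 16 → best response Withdraw.
Entrant against Passive: payoffs 4, 12 → best response Withdraw.
Mutual best responses: (Passive, Withdraw).

(Passive, Withdraw)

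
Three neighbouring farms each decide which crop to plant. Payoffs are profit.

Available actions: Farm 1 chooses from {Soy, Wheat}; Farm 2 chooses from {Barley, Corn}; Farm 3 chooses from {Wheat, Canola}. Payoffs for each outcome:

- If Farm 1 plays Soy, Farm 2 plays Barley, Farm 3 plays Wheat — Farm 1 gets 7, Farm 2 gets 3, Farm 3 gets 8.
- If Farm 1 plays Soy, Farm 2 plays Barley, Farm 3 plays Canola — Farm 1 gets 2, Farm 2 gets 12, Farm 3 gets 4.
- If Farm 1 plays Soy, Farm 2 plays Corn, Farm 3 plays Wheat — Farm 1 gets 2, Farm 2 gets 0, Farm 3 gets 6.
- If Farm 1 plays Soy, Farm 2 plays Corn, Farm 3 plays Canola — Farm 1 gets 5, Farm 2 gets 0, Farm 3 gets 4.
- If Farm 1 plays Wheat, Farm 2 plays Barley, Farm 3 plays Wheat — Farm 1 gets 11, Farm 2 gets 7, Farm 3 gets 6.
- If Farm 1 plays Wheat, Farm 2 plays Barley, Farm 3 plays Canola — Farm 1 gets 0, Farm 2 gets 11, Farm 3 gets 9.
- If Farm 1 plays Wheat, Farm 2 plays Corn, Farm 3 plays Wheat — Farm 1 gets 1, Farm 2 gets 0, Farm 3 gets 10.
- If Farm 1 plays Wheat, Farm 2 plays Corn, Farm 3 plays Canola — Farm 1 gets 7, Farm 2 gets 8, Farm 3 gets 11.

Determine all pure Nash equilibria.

(Soy, Barley, Wheat): Farm 1 can switch to Wheat (7 → 11). Not NE.
(Soy, Barley, Canola): Farm 3 can switch to Wheat (4 → 8). Not NE.
(Soy, Corn, Wheat): Farm 2 can switch to Barley (0 → 3). Not NE.
(Soy, Corn, Canola): Farm 1 can switch to Wheat (5 → 7). Not NE.
(Wheat, Barley, Wheat): Farm 3 can switch to Canola (6 → 9). Not NE.
(Wheat, Barley, Canola): Farm 1 can switch to Soy (0 → 2). Not NE.
(The remaining 2 profiles each have a profitable deviation by the same check.)

No pure-strategy Nash equilibrium.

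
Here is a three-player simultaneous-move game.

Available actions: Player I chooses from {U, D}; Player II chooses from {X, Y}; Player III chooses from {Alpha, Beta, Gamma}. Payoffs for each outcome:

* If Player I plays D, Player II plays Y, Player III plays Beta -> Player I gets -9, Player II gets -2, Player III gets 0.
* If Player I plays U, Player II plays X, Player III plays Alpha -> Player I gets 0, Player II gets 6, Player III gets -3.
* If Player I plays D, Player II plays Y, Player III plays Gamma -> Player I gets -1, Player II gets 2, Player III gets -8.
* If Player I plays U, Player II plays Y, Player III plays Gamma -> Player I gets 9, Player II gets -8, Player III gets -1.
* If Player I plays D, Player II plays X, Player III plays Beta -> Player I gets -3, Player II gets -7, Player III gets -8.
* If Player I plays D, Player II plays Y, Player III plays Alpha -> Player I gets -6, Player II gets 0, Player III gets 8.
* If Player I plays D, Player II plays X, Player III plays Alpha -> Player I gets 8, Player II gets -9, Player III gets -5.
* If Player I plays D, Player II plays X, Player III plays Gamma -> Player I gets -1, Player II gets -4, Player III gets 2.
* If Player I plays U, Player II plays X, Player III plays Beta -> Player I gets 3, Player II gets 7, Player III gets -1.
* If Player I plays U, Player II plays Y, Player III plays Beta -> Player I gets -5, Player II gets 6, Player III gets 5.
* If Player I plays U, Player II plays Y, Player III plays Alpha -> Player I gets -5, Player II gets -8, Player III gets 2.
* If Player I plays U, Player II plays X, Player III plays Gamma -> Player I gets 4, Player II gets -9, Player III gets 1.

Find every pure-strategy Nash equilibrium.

Check each profile: it is a Nash equilibrium iff no player can strictly gain by switching unilaterally.
(U, X, Alpha): Player I can switch to D (0 → 8). Not NE.
(U, X, Beta): Player III can switch to Gamma (-1 → 1). Not NE.
(U, X, Gamma): Player II can switch to Y (-9 → -8). Not NE.
(U, Y, Alpha): Player II can switch to X (-8 → 6). Not NE.
(U, Y, Beta): Player II can switch to X (6 → 7). Not NE.
(U, Y, Gamma): Player III can switch to Alpha (-1 → 2). Not NE.
(D, X, Alpha): Player II can switch to Y (-9 → 0). Not NE.
(D, X, Beta): Player I can switch to U (-3 → 3). Not NE.
(D, X, Gamma): Player I can switch to U (-1 → 4). Not NE.
(D, Y, Alpha): Player I can switch to U (-6 → -5). Not NE.
(The remaining 2 profiles each have a profitable deviation by the same check.)

There is no pure-strategy Nash equilibrium.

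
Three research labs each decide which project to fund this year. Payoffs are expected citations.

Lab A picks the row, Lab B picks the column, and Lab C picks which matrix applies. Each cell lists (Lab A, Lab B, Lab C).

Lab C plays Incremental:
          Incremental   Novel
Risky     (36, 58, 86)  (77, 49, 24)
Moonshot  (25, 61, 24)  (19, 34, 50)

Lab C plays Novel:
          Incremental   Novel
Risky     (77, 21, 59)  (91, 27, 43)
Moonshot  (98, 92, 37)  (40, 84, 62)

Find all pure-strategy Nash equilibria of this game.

Mark each player's best response to every combination of opponents' strategies; a profile where every player is best-responding is a pure Nash equilibrium.
Lab A against (Incremental, Incremental): payoffs 36, 25 → best response Risky.
Lab A against (Incremental, Novel): payoffs 77, 98 → best response Moonshot.
Lab A against (Novel, Incremental): payoffs 77, 19 → best response Risky.
Lab A against (Novel, Novel): payoffs 91, 40 → best response Risky.
Lab B against (Risky, Incremental): payoffs 58, 49 → best response Incremental.
Lab B against (Risky, Novel): payoffs 21, 27 → best response Novel.
Lab B against (Moonshot, Incremental): payoffs 61, 34 → best response Incremental.
Lab B against (Moonshot, Novel): payoffs 92, 84 → best response Incremental.
Lab C against (Risky, Incremental): payoffs 86, 59 → best response Incremental.
Lab C against (Risky, Novel): payoffs 24, 43 → best response Novel.
Lab C against (Moonshot, Incremental): payoffs 24, 37 → best response Novel.
Lab C against (Moonshot, Novel): payoffs 50, 62 → best response Novel.
Mutual best responses: (Risky, Incremental, Incremental); (Risky, Novel, Novel); (Moonshot, Incremental, Novel).

Pure-strategy Nash equilibria: (Risky, Incremental, Incremental), (Risky, Novel, Novel), (Moonshot, Incremental, Novel)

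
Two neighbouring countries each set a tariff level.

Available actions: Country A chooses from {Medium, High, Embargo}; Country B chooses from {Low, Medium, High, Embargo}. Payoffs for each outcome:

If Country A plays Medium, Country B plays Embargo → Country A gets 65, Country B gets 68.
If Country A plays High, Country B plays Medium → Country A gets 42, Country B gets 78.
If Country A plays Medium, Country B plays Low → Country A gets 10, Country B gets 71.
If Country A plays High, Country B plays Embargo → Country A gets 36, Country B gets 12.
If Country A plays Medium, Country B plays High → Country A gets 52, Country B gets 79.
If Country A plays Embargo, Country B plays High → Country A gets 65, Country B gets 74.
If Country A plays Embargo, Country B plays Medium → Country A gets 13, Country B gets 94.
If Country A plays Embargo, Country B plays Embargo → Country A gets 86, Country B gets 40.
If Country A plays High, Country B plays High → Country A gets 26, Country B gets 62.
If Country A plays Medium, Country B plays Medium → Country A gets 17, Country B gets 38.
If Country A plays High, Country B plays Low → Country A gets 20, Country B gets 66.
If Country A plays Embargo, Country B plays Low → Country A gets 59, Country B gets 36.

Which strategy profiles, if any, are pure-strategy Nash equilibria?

Country A against Low: payoffs 10, 20, 59 → best response Embargo.
Country A against Medium: payoffs 17, 42, 13 → best response High.
Country A against High: payoffs 52, 26, 65 → best response Embargo.
Country A against Embargo: payoffs 65, 36, 86 → best response Embargo.
Country B against Medium: payoffs 71, 38, 79, 68 → best response High.
Country B against High: payoffs 66, 78, 62, 12 → best response Medium.
Country B against Embargo: payoffs 36, 94, 74, 40 → best response Medium.
Mutual best responses: (High, Medium).

Pure NE: (High, Medium)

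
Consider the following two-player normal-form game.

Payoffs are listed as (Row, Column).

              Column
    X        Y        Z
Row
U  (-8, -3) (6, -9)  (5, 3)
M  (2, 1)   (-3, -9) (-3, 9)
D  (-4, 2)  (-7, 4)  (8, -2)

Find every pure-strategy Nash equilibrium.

Mark each player's best response to every combination of opponents' strategies; a profile where every player is best-responding is a pure Nash equilibrium.
Row against X: payoffs -8, 2, -4 → best response M.
Row against Y: payoffs 6, -3, -7 → best response U.
Row against Z: payoffs 5, -3, 8 → best response D.
Column against U: payoffs -3, -9, 3 → best response Z.
Column against M: payoffs 1, -9, 9 → best response Z.
Column against D: payoffs 2, 4, -2 → best response Y.
No profile is a mutual best response for all players.

none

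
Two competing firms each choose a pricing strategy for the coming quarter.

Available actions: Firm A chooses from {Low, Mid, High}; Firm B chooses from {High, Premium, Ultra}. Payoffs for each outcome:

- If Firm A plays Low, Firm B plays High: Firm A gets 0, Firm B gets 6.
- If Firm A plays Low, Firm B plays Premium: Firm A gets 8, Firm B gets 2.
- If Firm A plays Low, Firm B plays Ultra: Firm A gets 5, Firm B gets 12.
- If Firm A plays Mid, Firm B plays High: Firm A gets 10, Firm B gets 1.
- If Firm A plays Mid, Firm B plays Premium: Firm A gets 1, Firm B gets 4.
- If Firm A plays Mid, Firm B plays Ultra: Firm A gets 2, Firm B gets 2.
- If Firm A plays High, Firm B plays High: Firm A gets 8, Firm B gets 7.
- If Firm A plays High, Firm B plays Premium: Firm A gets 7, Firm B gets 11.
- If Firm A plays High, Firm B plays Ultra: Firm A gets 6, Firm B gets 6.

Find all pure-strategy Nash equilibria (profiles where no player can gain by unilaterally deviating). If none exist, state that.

There is no pure-strategy Nash equilibrium.

(Low, High): Firm A can switch to Mid (0 → 10). Not NE.
(Low, Premium): Firm B can switch to High (2 → 6). Not NE.
(Low, Ultra): Firm A can switch to High (5 → 6). Not NE.
(Mid, High): Firm B can switch to Premium (1 → 4). Not NE.
(Mid, Premium): Firm A can switch to Low (1 → 8). Not NE.
(Mid, Ultra): Firm A can switch to Low (2 → 5). Not NE.
(High, High): Firm A can switch to Mid (8 → 10). Not NE.
(High, Premium): Firm A can switch to Low (7 → 8). Not NE.
(High, Ultra): Firm B can switch to High (6 → 7). Not NE.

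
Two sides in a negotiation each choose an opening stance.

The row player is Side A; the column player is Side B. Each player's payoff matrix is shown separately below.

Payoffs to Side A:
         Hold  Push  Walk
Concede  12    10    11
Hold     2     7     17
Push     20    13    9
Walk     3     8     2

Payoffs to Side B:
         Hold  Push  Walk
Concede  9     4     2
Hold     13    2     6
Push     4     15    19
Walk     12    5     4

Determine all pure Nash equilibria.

This game has no pure Nash equilibrium.

Side A against Hold: payoffs 12, 2, 20, 3 → best response Push.
Side A against Push: payoffs 10, 7, 13, 8 → best response Push.
Side A against Walk: payoffs 11, 17, 9, 2 → best response Hold.
Side B against Concede: payoffs 9, 4, 2 → best response Hold.
Side B against Hold: payoffs 13, 2, 6 → best response Hold.
Side B against Push: payoffs 4, 15, 19 → best response Walk.
Side B against Walk: payoffs 12, 5, 4 → best response Hold.
No profile is a mutual best response for all players.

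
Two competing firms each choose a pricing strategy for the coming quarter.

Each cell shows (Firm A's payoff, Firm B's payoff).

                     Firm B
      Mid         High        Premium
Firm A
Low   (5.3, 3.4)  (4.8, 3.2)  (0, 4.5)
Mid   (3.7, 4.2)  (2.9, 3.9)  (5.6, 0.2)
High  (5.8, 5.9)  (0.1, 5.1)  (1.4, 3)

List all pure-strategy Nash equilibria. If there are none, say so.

Mark each player's best response to every combination of opponents' strategies; a profile where every player is best-responding is a pure Nash equilibrium.
Firm A against Mid: payoffs 5.3, 3.7, 5.8 → best response High.
Firm A against High: payoffs 4.8, 2.9, 0.1 → best response Low.
Firm A against Premium: payoffs 0, 5.6, 1.4 → best response Mid.
Firm B against Low: payoffs 3.4, 3.2, 4.5 → best response Premium.
Firm B against Mid: payoffs 4.2, 3.9, 0.2 → best response Mid.
Firm B against High: payoffs 5.9, 5.1, 3 → best response Mid.
Mutual best responses: (High, Mid).

(High, Mid)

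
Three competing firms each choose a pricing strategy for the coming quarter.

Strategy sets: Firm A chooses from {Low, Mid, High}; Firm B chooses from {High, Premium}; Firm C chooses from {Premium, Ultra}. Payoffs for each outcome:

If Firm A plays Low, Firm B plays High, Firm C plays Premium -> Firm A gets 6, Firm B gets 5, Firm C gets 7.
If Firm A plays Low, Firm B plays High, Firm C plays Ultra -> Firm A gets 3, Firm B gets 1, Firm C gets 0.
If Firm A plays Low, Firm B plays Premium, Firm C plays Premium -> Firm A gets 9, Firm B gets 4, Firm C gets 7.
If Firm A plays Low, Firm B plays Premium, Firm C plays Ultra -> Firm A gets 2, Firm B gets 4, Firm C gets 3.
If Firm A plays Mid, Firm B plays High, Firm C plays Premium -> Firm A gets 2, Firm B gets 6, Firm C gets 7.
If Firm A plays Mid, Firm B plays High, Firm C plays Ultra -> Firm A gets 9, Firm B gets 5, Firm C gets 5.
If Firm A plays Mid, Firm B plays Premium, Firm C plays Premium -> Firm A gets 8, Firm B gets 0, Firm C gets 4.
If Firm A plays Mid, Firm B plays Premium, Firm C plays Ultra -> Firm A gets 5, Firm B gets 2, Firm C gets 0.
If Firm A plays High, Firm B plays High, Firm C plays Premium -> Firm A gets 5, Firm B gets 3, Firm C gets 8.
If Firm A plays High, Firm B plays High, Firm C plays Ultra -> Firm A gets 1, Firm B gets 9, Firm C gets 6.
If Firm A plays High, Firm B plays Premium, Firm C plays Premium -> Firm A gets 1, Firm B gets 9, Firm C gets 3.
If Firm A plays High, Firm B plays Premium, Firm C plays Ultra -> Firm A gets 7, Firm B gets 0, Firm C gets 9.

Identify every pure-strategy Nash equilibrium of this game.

The unique pure-strategy Nash equilibrium is (Low, High, Premium).

Firm A against (High, Premium): payoffs 6, 2, 5 → best response Low.
Firm A against (High, Ultra): payoffs 3, 9, 1 → best response Mid.
Firm A against (Premium, Premium): payoffs 9, 8, 1 → best response Low.
Firm A against (Premium, Ultra): payoffs 2, 5, 7 → best response High.
Firm B against (Low, Premium): payoffs 5, 4 → best response High.
Firm B against (Low, Ultra): payoffs 1, 4 → best response Premium.
Firm B against (Mid, Premium): payoffs 6, 0 → best response High.
Firm B against (Mid, Ultra): payoffs 5, 2 → best response High.
Firm B against (High, Premium): payoffs 3, 9 → best response Premium.
Firm B against (High, Ultra): payoffs 9, 0 → best response High.
Firm C against (Low, High): payoffs 7, 0 → best response Premium.
Firm C against (Low, Premium): payoffs 7, 3 → best response Premium.
Firm C against (Mid, High): payoffs 7, 5 → best response Premium.
Firm C against (Mid, Premium): payoffs 4, 0 → best response Premium.
Firm C against (High, High): payoffs 8, 6 → best response Premium.
Firm C against (High, Premium): payoffs 3, 9 → best response Ultra.
Mutual best responses: (Low, High, Premium).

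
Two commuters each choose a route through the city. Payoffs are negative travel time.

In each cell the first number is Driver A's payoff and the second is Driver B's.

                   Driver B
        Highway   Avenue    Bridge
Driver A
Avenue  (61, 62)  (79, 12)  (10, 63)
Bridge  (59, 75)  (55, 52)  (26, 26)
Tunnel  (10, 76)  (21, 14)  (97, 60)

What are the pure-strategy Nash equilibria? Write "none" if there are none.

Mark each player's best response to every combination of opponents' strategies; a profile where every player is best-responding is a pure Nash equilibrium.
Driver A against Highway: payoffs 61, 59, 10 → best response Avenue.
Driver A against Avenue: payoffs 79, 55, 21 → best response Avenue.
Driver A against Bridge: payoffs 10, 26, 97 → best response Tunnel.
Driver B against Avenue: payoffs 62, 12, 63 → best response Bridge.
Driver B against Bridge: payoffs 75, 52, 26 → best response Highway.
Driver B against Tunnel: payoffs 76, 14, 60 → best response Highway.
No profile is a mutual best response for all players.

No pure-strategy Nash equilibrium.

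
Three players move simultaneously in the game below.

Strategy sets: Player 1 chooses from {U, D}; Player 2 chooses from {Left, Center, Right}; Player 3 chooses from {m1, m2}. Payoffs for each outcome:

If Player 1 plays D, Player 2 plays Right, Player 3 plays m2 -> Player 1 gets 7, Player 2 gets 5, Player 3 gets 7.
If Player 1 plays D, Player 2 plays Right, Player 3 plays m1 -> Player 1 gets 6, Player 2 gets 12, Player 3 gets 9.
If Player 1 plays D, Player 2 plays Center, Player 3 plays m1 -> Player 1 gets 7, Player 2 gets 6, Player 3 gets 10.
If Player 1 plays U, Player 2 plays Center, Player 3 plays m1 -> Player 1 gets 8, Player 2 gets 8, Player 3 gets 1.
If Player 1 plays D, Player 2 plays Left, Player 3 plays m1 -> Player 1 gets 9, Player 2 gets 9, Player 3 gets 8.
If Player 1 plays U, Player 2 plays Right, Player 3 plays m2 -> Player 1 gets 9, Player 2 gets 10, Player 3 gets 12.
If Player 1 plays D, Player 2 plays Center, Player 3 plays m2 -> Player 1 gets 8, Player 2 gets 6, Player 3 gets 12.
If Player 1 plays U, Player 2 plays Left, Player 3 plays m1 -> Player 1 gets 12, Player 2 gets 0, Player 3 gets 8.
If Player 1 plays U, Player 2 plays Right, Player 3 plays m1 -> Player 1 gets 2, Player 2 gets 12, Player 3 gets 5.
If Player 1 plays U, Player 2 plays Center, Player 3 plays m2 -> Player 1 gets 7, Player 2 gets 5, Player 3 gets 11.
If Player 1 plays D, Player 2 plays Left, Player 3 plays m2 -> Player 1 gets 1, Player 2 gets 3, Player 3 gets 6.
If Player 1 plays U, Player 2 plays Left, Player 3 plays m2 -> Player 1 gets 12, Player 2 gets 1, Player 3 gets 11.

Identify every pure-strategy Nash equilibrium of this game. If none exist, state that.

Check each profile: it is a Nash equilibrium iff no player can strictly gain by switching unilaterally.
(U, Left, m1): Player 2 can switch to Center (0 → 8). Not NE.
(U, Left, m2): Player 2 can switch to Center (1 → 5). Not NE.
(U, Center, m1): Player 2 can switch to Right (8 → 12). Not NE.
(U, Center, m2): Player 1 can switch to D (7 → 8). Not NE.
(U, Right, m1): Player 1 can switch to D (2 → 6). Not NE.
(U, Right, m2): Player 1 gets 9, best alternative 7; Player 2 gets 10, best alternative 5; Player 3 gets 12, best alternative 5. No profitable deviation — NE.
(D, Left, m1): Player 1 can switch to U (9 → 12). Not NE.
(D, Left, m2): Player 1 can switch to U (1 → 12). Not NE.
(D, Center, m1): Player 1 can switch to U (7 → 8). Not NE.
(D, Center, m2): Player 1 gets 8, best alternative 7; Player 2 gets 6, best alternative 5; Player 3 gets 12, best alternative 10. No profitable deviation — NE.
(D, Right, m1): Player 1 gets 6, best alternative 2; Player 2 gets 12, best alternative 9; Player 3 gets 9, best alternative 7. No profitable deviation — NE.
(D, Right, m2): Player 1 can switch to U (7 → 9). Not NE.

The pure Nash equilibria are (U, Right, m2) and (D, Center, m2) and (D, Right, m1).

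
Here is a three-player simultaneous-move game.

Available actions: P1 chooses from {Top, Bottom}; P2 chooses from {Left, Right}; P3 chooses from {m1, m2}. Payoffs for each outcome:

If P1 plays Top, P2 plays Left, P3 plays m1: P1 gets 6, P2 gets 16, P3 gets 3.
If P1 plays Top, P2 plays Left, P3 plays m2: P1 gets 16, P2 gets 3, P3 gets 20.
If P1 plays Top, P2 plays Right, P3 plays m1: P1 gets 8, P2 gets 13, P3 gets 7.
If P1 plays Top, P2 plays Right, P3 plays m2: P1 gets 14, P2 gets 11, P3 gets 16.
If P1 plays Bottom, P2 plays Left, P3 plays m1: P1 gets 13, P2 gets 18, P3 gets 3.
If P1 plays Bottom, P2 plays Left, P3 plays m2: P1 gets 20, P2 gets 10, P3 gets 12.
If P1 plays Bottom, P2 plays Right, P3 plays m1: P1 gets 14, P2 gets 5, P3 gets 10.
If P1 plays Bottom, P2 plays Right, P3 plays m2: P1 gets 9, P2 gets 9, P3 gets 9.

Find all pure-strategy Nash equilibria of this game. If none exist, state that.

Pure-strategy Nash equilibria: (Top, Right, m2) and (Bottom, Left, m2)

(Top, Left, m1): P1 can switch to Bottom (6 → 13). Not NE.
(Top, Left, m2): P1 can switch to Bottom (16 → 20). Not NE.
(Top, Right, m1): P1 can switch to Bottom (8 → 14). Not NE.
(Top, Right, m2): P1 gets 14, best alternative 9; P2 gets 11, best alternative 3; P3 gets 16, best alternative 7. No profitable deviation — NE.
(Bottom, Left, m1): P3 can switch to m2 (3 → 12). Not NE.
(Bottom, Left, m2): P1 gets 20, best alternative 16; P2 gets 10, best alternative 9; P3 gets 12, best alternative 3. No profitable deviation — NE.
(Bottom, Right, m1): P2 can switch to Left (5 → 18). Not NE.
(Bottom, Right, m2): P1 can switch to Top (9 → 14). Not NE.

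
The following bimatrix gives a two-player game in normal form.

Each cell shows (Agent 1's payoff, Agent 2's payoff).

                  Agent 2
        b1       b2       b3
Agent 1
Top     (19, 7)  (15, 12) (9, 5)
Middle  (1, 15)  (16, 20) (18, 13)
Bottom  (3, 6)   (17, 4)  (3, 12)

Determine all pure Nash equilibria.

(Top, b1): Agent 2 can switch to b2 (7 → 12). Not NE.
(Top, b2): Agent 1 can switch to Middle (15 → 16). Not NE.
(Top, b3): Agent 1 can switch to Middle (9 → 18). Not NE.
(Middle, b1): Agent 1 can switch to Top (1 → 19). Not NE.
(Middle, b2): Agent 1 can switch to Bottom (16 → 17). Not NE.
(Middle, b3): Agent 2 can switch to b1 (13 → 15). Not NE.
(The remaining 3 profiles each have a profitable deviation by the same check.)

There is no pure-strategy Nash equilibrium.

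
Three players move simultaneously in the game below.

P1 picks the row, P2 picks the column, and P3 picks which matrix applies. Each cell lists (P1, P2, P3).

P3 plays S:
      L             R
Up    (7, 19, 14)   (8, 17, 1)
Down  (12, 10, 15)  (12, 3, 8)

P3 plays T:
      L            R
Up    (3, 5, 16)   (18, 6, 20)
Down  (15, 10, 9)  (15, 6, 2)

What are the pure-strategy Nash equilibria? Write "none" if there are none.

(Up, L, S): P1 can switch to Down (7 → 12). Not NE.
(Up, L, T): P1 can switch to Down (3 → 15). Not NE.
(Up, R, S): P1 can switch to Down (8 → 12). Not NE.
(Up, R, T): P1 gets 18, best alternative 15; P2 gets 6, best alternative 5; P3 gets 20, best alternative 1. No profitable deviation — NE.
(Down, L, S): P1 gets 12, best alternative 7; P2 gets 10, best alternative 3; P3 gets 15, best alternative 9. No profitable deviation — NE.
(Down, L, T): P3 can switch to S (9 → 15). Not NE.
(Down, R, S): P2 can switch to L (3 → 10). Not NE.
(Down, R, T): P1 can switch to Up (15 → 18). Not NE.

The pure Nash equilibria are (Up, R, T) and (Down, L, S).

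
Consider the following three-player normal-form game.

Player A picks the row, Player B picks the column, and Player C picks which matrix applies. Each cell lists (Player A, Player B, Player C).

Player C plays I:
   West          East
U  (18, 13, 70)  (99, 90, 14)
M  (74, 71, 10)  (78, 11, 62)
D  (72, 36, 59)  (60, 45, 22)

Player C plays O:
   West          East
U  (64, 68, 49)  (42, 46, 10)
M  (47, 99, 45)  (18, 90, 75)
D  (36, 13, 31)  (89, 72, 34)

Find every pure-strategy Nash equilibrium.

(U, West, I): Player A can switch to M (18 → 74). Not NE.
(U, West, O): Player C can switch to I (49 → 70). Not NE.
(U, East, I): Player A gets 99, best alternative 78; Player B gets 90, best alternative 13; Player C gets 14, best alternative 10. No profitable deviation — NE.
(U, East, O): Player A can switch to D (42 → 89). Not NE.
(M, West, I): Player C can switch to O (10 → 45). Not NE.
(M, West, O): Player A can switch to U (47 → 64). Not NE.
(M, East, I): Player A can switch to U (78 → 99). Not NE.
(M, East, O): Player A can switch to U (18 → 42). Not NE.
(D, West, I): Player A can switch to M (72 → 74). Not NE.
(D, West, O): Player A can switch to U (36 → 64). Not NE.
(D, East, I): Player A can switch to U (60 → 99). Not NE.
(D, East, O): Player A gets 89, best alternative 42; Player B gets 72, best alternative 13; Player C gets 34, best alternative 22. No profitable deviation — NE.

(U, East, I), (D, East, O)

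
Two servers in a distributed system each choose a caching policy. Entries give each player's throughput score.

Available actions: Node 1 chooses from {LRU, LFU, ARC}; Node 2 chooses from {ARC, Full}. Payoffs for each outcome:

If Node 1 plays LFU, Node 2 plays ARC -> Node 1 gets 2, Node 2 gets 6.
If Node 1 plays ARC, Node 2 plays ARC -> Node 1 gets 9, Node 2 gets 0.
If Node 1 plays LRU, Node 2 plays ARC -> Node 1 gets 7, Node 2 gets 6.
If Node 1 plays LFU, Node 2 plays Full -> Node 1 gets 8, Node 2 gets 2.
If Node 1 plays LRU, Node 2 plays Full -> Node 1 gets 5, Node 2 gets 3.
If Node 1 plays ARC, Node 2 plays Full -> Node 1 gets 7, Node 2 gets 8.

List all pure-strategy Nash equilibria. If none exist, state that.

Mark each player's best response to every combination of opponents' strategies; a profile where every player is best-responding is a pure Nash equilibrium.
Node 1 against ARC: payoffs 7, 2, 9 → best response ARC.
Node 1 against Full: payoffs 5, 8, 7 → best response LFU.
Node 2 against LRU: payoffs 6, 3 → best response ARC.
Node 2 against LFU: payoffs 6, 2 → best response ARC.
Node 2 against ARC: payoffs 0, 8 → best response Full.
No profile is a mutual best response for all players.

This game has no pure Nash equilibrium.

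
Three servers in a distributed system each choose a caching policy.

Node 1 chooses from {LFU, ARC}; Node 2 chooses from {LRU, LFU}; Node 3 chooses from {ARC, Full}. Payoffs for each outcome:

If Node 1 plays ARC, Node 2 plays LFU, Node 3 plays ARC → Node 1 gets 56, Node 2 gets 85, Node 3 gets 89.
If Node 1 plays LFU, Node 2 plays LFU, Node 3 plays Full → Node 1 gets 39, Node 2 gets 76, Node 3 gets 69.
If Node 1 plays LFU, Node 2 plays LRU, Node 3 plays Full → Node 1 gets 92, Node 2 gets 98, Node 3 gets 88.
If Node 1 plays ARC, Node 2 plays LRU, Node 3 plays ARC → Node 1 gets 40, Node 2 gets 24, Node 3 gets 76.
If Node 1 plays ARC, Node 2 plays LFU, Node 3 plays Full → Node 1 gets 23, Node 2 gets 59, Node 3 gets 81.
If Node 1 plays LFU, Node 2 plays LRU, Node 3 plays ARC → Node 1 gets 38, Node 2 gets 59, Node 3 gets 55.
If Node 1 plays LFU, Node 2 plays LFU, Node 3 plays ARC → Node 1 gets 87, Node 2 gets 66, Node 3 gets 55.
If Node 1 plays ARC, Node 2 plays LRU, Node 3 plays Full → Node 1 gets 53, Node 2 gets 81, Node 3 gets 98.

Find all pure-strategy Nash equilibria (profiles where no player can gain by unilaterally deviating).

Pure NE: (LFU, LRU, Full)

Node 1 against (LRU, ARC): payoffs 38, 40 → best response ARC.
Node 1 against (LRU, Full): payoffs 92, 53 → best response LFU.
Node 1 against (LFU, ARC): payoffs 87, 56 → best response LFU.
Node 1 against (LFU, Full): payoffs 39, 23 → best response LFU.
Node 2 against (LFU, ARC): payoffs 59, 66 → best response LFU.
Node 2 against (LFU, Full): payoffs 98, 76 → best response LRU.
Node 2 against (ARC, ARC): payoffs 24, 85 → best response LFU.
Node 2 against (ARC, Full): payoffs 81, 59 → best response LRU.
Node 3 against (LFU, LRU): payoffs 55, 88 → best response Full.
Node 3 against (LFU, LFU): payoffs 55, 69 → best response Full.
Node 3 against (ARC, LRU): payoffs 76, 98 → best response Full.
Node 3 against (ARC, LFU): payoffs 89, 81 → best response ARC.
Mutual best responses: (LFU, LRU, Full).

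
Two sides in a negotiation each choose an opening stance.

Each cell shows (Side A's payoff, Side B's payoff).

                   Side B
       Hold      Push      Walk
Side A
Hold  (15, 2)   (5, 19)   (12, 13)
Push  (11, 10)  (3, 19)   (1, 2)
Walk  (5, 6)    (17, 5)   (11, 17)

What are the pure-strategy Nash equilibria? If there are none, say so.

Side A against Hold: payoffs 15, 11, 5 → best response Hold.
Side A against Push: payoffs 5, 3, 17 → best response Walk.
Side A against Walk: payoffs 12, 1, 11 → best response Hold.
Side B against Hold: payoffs 2, 19, 13 → best response Push.
Side B against Push: payoffs 10, 19, 2 → best response Push.
Side B against Walk: payoffs 6, 5, 17 → best response Walk.
No profile is a mutual best response for all players.

No pure-strategy Nash equilibrium.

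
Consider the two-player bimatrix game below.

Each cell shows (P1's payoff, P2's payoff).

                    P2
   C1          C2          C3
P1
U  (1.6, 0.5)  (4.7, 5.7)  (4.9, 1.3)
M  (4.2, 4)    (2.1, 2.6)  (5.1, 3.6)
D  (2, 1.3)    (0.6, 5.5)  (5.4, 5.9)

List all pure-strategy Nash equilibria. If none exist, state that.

For each player, find the best response to each opponent profile; mutual best responses are the pure NE.
P1 against C1: payoffs 1.6, 4.2, 2 → best response M.
P1 against C2: payoffs 4.7, 2.1, 0.6 → best response U.
P1 against C3: payoffs 4.9, 5.1, 5.4 → best response D.
P2 against U: payoffs 0.5, 5.7, 1.3 → best response C2.
P2 against M: payoffs 4, 2.6, 3.6 → best response C1.
P2 against D: payoffs 1.3, 5.5, 5.9 → best response C3.
Mutual best responses: (U, C2); (M, C1); (D, C3).

The pure Nash equilibria are (U, C2), (M, C1), (D, C3).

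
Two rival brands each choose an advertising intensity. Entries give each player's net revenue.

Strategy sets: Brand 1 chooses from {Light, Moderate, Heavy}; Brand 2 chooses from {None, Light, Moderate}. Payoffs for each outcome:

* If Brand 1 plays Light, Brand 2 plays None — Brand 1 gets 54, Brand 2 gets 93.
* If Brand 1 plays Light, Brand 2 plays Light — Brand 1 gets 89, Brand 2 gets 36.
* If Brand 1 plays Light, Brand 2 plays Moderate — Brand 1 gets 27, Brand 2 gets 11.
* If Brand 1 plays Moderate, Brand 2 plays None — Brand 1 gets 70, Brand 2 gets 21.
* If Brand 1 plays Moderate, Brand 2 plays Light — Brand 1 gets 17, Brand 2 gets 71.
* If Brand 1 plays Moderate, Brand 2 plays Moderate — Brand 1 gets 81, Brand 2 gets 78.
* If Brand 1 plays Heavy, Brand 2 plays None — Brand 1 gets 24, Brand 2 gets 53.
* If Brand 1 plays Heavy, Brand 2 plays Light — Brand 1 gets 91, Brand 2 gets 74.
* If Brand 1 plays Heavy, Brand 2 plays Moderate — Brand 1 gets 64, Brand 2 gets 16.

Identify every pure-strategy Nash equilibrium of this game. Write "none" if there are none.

Pure-strategy Nash equilibria: (Moderate, Moderate) and (Heavy, Light)

Brand 1 against None: payoffs 54, 70, 24 → best response Moderate.
Brand 1 against Light: payoffs 89, 17, 91 → best response Heavy.
Brand 1 against Moderate: payoffs 27, 81, 64 → best response Moderate.
Brand 2 against Light: payoffs 93, 36, 11 → best response None.
Brand 2 against Moderate: payoffs 21, 71, 78 → best response Moderate.
Brand 2 against Heavy: payoffs 53, 74, 16 → best response Light.
Mutual best responses: (Moderate, Moderate); (Heavy, Light).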